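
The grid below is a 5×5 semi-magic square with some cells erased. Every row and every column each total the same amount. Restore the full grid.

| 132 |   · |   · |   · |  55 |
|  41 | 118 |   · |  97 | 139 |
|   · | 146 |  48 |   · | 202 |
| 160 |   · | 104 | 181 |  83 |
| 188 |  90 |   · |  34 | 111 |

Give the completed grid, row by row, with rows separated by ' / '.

132 174 76 153 55 / 41 118 195 97 139 / 69 146 48 125 202 / 160 62 104 181 83 / 188 90 167 34 111

Column 5 is already complete: 55 + 139 + 202 + 83 + 111 = 590, so that is the magic constant.
Using row 2: 41 + 118 + 97 + 139 + ? → (2,3) = 590 − 395 = 195.
Row 4 needs 590; the known cells sum to 528, so (4,2) = 62.
Row 5 needs 590; the known cells sum to 423, so (5,3) = 167.
The remaining cell in column 1 is (3,1) = 590 − 521 = 69.
The remaining cell in column 2 is (1,2) = 590 − 416 = 174.
Column 3 needs 590; the known cells sum to 514, so (1,3) = 76.
Row 1 must total 590; the given cells sum to 437, so (1,4) = 153.
From row 3, 590 − (69 + 146 + 48 + 202) gives (3,4) = 125.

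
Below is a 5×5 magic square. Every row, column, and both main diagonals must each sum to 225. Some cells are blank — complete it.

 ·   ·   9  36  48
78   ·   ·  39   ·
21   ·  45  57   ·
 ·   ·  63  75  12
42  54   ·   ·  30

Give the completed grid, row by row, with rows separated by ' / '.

Column 4: 36 + 39 + 57 + 75 + ? = 225, so (5,4) = 18.
Using anti-diagonal: 48 + 39 + 45 + 42 + ? → (4,2) = 225 − 174 = 51.
The remaining cell in row 4 is (4,1) = 225 − 201 = 24.
Row 5: 42 + 54 + 18 + 30 + ? = 225, so (5,3) = 81.
Column 1 must total 225; the given cells sum to 165, so (1,1) = 60.
Column 3 must total 225; the given cells sum to 198, so (2,3) = 27.
From main diagonal, 225 − (60 + 45 + 75 + 30) gives (2,2) = 15.
The remaining cell in row 1 is (1,2) = 225 − 153 = 72.
Row 2 needs 225; the known cells sum to 159, so (2,5) = 66.
From column 2, 225 − (72 + 15 + 51 + 54) gives (3,2) = 33.
Column 5 must total 225; the given cells sum to 156, so (3,5) = 69.

60 72 9 36 48 / 78 15 27 39 66 / 21 33 45 57 69 / 24 51 63 75 12 / 42 54 81 18 30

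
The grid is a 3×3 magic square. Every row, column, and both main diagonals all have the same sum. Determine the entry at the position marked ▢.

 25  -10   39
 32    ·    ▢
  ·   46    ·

Row 1 is complete and sums to 54; that is the magic constant.
The remaining cell in column 1 is (3,1) = 54 − 57 = -3.
Column 2: -10 + 46 + ? = 54, so (2,2) = 18.
Using main diagonal: 25 + 18 + ? → (3,3) = 54 − 43 = 11.
From row 2, 54 − (32 + 18) gives (2,3) = 4.

4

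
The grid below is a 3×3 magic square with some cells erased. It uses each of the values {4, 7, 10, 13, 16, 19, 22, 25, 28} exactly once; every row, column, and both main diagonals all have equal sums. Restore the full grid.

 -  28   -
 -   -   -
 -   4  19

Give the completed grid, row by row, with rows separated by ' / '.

13 28 7 / 10 16 22 / 25 4 19

The 9 entries sum to 144, so each line sums to 144/3 = 48.
Using row 3: 4 + 19 + ? → (3,1) = 48 − 23 = 25.
Column 2 needs 48; the known cells sum to 32, so (2,2) = 16.
Main diagonal needs 48; the known cells sum to 35, so (1,1) = 13.
The remaining cell in anti-diagonal is (1,3) = 48 − 41 = 7.
Column 1 must total 48; the given cells sum to 38, so (2,1) = 10.
Column 3 must total 48; the given cells sum to 26, so (2,3) = 22.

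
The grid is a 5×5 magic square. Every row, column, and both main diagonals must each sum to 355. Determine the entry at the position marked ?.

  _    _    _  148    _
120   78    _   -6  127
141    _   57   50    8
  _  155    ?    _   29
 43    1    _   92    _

Using row 2: 120 + 78 + (-6) + 127 + ? → (2,3) = 355 − 319 = 36.
Row 3: 141 + 57 + 50 + 8 + ? = 355, so (3,2) = 99.
Column 2 needs 355; the known cells sum to 333, so (1,2) = 22.
Column 4 must total 355; the given cells sum to 284, so (4,4) = 71.
Anti-diagonal needs 355; the known cells sum to 249, so (1,5) = 106.
Column 5 needs 355; the known cells sum to 270, so (5,5) = 85.
The remaining cell in main diagonal is (1,1) = 355 − 291 = 64.
Row 1 must total 355; the given cells sum to 340, so (1,3) = 15.
Using row 5: 43 + 1 + 92 + 85 + ? → (5,3) = 355 − 221 = 134.
Using column 1: 64 + 120 + 141 + 43 + ? → (4,1) = 355 − 368 = -13.
From column 3, 355 − (15 + 36 + 57 + 134) gives (4,3) = 113.

113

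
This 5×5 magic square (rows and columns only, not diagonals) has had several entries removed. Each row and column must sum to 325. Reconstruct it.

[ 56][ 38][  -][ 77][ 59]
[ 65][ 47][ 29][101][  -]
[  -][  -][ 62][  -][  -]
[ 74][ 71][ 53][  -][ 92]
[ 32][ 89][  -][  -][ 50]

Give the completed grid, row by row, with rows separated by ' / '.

56 38 95 77 59 / 65 47 29 101 83 / 98 80 62 44 41 / 74 71 53 35 92 / 32 89 86 68 50

Using row 1: 56 + 38 + 77 + 59 + ? → (1,3) = 325 − 230 = 95.
Using row 2: 65 + 47 + 29 + 101 + ? → (2,5) = 325 − 242 = 83.
From row 4, 325 − (74 + 71 + 53 + 92) gives (4,4) = 35.
The remaining cell in column 1 is (3,1) = 325 − 227 = 98.
From column 2, 325 − (38 + 47 + 71 + 89) gives (3,2) = 80.
Column 3 must total 325; the given cells sum to 239, so (5,3) = 86.
Column 5 needs 325; the known cells sum to 284, so (3,5) = 41.
Using row 3: 98 + 80 + 62 + 41 + ? → (3,4) = 325 − 281 = 44.
Row 5 must total 325; the given cells sum to 257, so (5,4) = 68.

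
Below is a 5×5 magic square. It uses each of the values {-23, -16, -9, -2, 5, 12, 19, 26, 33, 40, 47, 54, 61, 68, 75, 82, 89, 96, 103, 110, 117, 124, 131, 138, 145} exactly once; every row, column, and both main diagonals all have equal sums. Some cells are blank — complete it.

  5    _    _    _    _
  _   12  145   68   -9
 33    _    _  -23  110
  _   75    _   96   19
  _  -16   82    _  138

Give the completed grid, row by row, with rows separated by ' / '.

The 25 entries sum to 1525, so each line sums to 1525/5 = 305.
The remaining cell in row 2 is (2,1) = 305 − 216 = 89.
Column 5 needs 305; the known cells sum to 258, so (1,5) = 47.
Main diagonal needs 305; the known cells sum to 251, so (3,3) = 54.
The remaining cell in anti-diagonal is (5,1) = 305 − 244 = 61.
Row 3: 33 + 54 + (-23) + 110 + ? = 305, so (3,2) = 131.
Row 5 needs 305; the known cells sum to 265, so (5,4) = 40.
Column 1 must total 305; the given cells sum to 188, so (4,1) = 117.
Using column 2: 12 + 131 + 75 + (-16) + ? → (1,2) = 305 − 202 = 103.
The remaining cell in column 4 is (1,4) = 305 − 181 = 124.
Using row 1: 5 + 103 + 124 + 47 + ? → (1,3) = 305 − 279 = 26.
Row 4: 117 + 75 + 96 + 19 + ? = 305, so (4,3) = -2.

5 103 26 124 47 / 89 12 145 68 -9 / 33 131 54 -23 110 / 117 75 -2 96 19 / 61 -16 82 40 138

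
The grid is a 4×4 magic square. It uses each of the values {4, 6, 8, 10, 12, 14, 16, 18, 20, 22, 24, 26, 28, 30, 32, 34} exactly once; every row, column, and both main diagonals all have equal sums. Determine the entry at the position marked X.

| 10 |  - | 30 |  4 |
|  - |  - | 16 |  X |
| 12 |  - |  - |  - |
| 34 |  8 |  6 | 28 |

The 16 entries sum to 304, so each line sums to 304/4 = 76.
Using row 1: 10 + 30 + 4 + ? → (1,2) = 76 − 44 = 32.
From column 1, 76 − (10 + 12 + 34) gives (2,1) = 20.
Using column 3: 30 + 16 + 6 + ? → (3,3) = 76 − 52 = 24.
Main diagonal: 10 + 24 + 28 + ? = 76, so (2,2) = 14.
Using anti-diagonal: 4 + 16 + 34 + ? → (3,2) = 76 − 54 = 22.
Row 2: 20 + 14 + 16 + ? = 76, so (2,4) = 26.

26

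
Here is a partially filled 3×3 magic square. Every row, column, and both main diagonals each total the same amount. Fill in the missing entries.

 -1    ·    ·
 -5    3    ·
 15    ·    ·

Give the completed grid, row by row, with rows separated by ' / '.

Column 1 is already complete: -1 + -5 + 15 = 9, so that is the magic constant.
Row 2 needs 9; the known cells sum to -2, so (2,3) = 11.
From main diagonal, 9 − (-1 + 3) gives (3,3) = 7.
From anti-diagonal, 9 − (3 + 15) gives (1,3) = -9.
From row 1, 9 − (-1 + (-9)) gives (1,2) = 19.
Using row 3: 15 + 7 + ? → (3,2) = 9 − 22 = -13.

-1 19 -9 / -5 3 11 / 15 -13 7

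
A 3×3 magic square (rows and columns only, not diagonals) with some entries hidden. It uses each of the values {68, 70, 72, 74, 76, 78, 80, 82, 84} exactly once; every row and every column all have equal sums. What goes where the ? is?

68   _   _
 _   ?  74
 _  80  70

72

The 9 entries sum to 684, so each line sums to 684/3 = 228.
Row 3 needs 228; the known cells sum to 150, so (3,1) = 78.
Column 1 must total 228; the given cells sum to 146, so (2,1) = 82.
Using column 3: 74 + 70 + ? → (1,3) = 228 − 144 = 84.
The remaining cell in row 1 is (1,2) = 228 − 152 = 76.
Row 2 must total 228; the given cells sum to 156, so (2,2) = 72.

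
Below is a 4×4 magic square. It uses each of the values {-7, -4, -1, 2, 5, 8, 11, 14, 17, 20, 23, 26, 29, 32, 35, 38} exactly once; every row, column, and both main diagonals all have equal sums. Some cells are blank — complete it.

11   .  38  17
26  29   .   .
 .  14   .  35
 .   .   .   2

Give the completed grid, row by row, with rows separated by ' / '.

The 16 entries sum to 248, so each line sums to 248/4 = 62.
The remaining cell in row 1 is (1,2) = 62 − 66 = -4.
The remaining cell in column 2 is (4,2) = 62 − 39 = 23.
From column 4, 62 − (17 + 35 + 2) gives (2,4) = 8.
The remaining cell in main diagonal is (3,3) = 62 − 42 = 20.
Row 2 must total 62; the given cells sum to 63, so (2,3) = -1.
Row 3 must total 62; the given cells sum to 69, so (3,1) = -7.
The remaining cell in column 1 is (4,1) = 62 − 30 = 32.
Column 3 must total 62; the given cells sum to 57, so (4,3) = 5.

11 -4 38 17 / 26 29 -1 8 / -7 14 20 35 / 32 23 5 2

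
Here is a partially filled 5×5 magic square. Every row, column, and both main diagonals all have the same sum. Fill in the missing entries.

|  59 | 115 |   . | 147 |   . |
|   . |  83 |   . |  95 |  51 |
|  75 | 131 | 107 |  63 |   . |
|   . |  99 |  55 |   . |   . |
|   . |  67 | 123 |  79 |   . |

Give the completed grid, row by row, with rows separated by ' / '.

59 115 71 147 103 / 127 83 139 95 51 / 75 131 107 63 119 / 143 99 55 111 87 / 91 67 123 79 135

Column 2 is already complete: 115 + 83 + 131 + 99 + 67 = 495, so that is the magic constant.
The remaining cell in row 3 is (3,5) = 495 − 376 = 119.
Column 4: 147 + 95 + 63 + 79 + ? = 495, so (4,4) = 111.
Using main diagonal: 59 + 83 + 107 + 111 + ? → (5,5) = 495 − 360 = 135.
The remaining cell in row 5 is (5,1) = 495 − 404 = 91.
Using anti-diagonal: 95 + 107 + 99 + 91 + ? → (1,5) = 495 − 392 = 103.
From row 1, 495 − (59 + 115 + 147 + 103) gives (1,3) = 71.
Column 3 must total 495; the given cells sum to 356, so (2,3) = 139.
Column 5: 103 + 51 + 119 + 135 + ? = 495, so (4,5) = 87.
From row 2, 495 − (83 + 139 + 95 + 51) gives (2,1) = 127.
Using row 4: 99 + 55 + 111 + 87 + ? → (4,1) = 495 − 352 = 143.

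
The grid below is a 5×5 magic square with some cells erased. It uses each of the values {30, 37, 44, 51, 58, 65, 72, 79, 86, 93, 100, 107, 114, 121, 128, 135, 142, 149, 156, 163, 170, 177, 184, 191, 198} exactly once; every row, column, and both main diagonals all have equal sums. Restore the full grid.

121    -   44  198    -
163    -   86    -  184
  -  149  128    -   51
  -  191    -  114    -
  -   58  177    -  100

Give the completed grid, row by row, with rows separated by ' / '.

121 65 44 198 142 / 163 107 86 30 184 / 170 149 128 72 51 / 37 191 135 114 93 / 79 58 177 156 100

The 25 entries sum to 2850, so each line sums to 2850/5 = 570.
Column 3 needs 570; the known cells sum to 435, so (4,3) = 135.
From main diagonal, 570 − (121 + 128 + 114 + 100) gives (2,2) = 107.
Row 2 needs 570; the known cells sum to 540, so (2,4) = 30.
Column 2 needs 570; the known cells sum to 505, so (1,2) = 65.
Row 1 must total 570; the given cells sum to 428, so (1,5) = 142.
From column 5, 570 − (142 + 184 + 51 + 100) gives (4,5) = 93.
Using anti-diagonal: 142 + 30 + 128 + 191 + ? → (5,1) = 570 − 491 = 79.
Using row 4: 191 + 135 + 114 + 93 + ? → (4,1) = 570 − 533 = 37.
The remaining cell in row 5 is (5,4) = 570 − 414 = 156.
Column 1: 121 + 163 + 37 + 79 + ? = 570, so (3,1) = 170.
Column 4: 198 + 30 + 114 + 156 + ? = 570, so (3,4) = 72.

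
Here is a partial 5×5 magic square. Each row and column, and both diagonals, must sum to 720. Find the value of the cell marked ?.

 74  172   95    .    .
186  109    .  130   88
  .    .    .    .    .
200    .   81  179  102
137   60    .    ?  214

Row 2 needs 720; the known cells sum to 513, so (2,3) = 207.
Row 4: 200 + 81 + 179 + 102 + ? = 720, so (4,2) = 158.
The remaining cell in column 1 is (3,1) = 720 − 597 = 123.
Column 2 must total 720; the given cells sum to 499, so (3,2) = 221.
Main diagonal: 74 + 109 + 179 + 214 + ? = 720, so (3,3) = 144.
Anti-diagonal must total 720; the given cells sum to 569, so (1,5) = 151.
Row 1 needs 720; the known cells sum to 492, so (1,4) = 228.
Using column 3: 95 + 207 + 144 + 81 + ? → (5,3) = 720 − 527 = 193.
The remaining cell in column 5 is (3,5) = 720 − 555 = 165.
From row 3, 720 − (123 + 221 + 144 + 165) gives (3,4) = 67.
The remaining cell in row 5 is (5,4) = 720 − 604 = 116.

116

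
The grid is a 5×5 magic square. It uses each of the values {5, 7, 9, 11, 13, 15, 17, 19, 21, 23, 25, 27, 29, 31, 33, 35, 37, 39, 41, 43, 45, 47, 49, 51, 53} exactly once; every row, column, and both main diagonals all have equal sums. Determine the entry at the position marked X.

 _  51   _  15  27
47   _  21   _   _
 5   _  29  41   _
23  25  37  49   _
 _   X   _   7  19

43

The 25 entries sum to 725, so each line sums to 725/5 = 145.
From row 4, 145 − (23 + 25 + 37 + 49) gives (4,5) = 11.
From column 4, 145 − (15 + 41 + 49 + 7) gives (2,4) = 33.
Anti-diagonal must total 145; the given cells sum to 114, so (5,1) = 31.
The remaining cell in column 1 is (1,1) = 145 − 106 = 39.
From main diagonal, 145 − (39 + 29 + 49 + 19) gives (2,2) = 9.
Row 1: 39 + 51 + 15 + 27 + ? = 145, so (1,3) = 13.
Row 2 needs 145; the known cells sum to 110, so (2,5) = 35.
Column 3 needs 145; the known cells sum to 100, so (5,3) = 45.
Using column 5: 27 + 35 + 11 + 19 + ? → (3,5) = 145 − 92 = 53.
Row 3: 5 + 29 + 41 + 53 + ? = 145, so (3,2) = 17.
From row 5, 145 − (31 + 45 + 7 + 19) gives (5,2) = 43.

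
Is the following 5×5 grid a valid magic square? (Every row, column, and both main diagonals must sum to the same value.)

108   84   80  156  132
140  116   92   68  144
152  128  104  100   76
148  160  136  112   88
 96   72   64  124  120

Row 1: 108 + 84 + 80 + 156 + 132 = 560.
Row 2: 140 + 116 + 92 + 68 + 144 = 560.
Row 3: 152 + 128 + 104 + 100 + 76 = 560.
Row 4: 148 + 160 + 136 + 112 + 88 = 644.
Row 5: 96 + 72 + 64 + 124 + 120 = 476.
Column 1: 108 + 140 + 152 + 148 + 96 = 644.
Column 2: 84 + 116 + 128 + 160 + 72 = 560.
Column 3: 80 + 92 + 104 + 136 + 64 = 476.
Column 4: 156 + 68 + 100 + 112 + 124 = 560.
Column 5: 132 + 144 + 76 + 88 + 120 = 560.
Main diagonal: 108 + 116 + 104 + 112 + 120 = 560.
Anti-diagonal: 132 + 68 + 104 + 160 + 96 = 560.

No — column 2 sums to 560 but column 3 sums to 476.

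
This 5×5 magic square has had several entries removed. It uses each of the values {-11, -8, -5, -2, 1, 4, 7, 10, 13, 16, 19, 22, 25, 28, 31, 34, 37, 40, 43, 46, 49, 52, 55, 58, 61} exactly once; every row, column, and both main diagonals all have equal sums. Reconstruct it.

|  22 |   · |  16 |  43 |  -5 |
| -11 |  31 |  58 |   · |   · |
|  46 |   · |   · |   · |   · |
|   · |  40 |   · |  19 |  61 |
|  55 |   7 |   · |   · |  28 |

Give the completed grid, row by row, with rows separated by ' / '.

22 49 16 43 -5 / -11 31 58 10 37 / 46 -2 25 52 4 / 13 40 -8 19 61 / 55 7 34 1 28

The 25 entries sum to 625, so each line sums to 625/5 = 125.
From row 1, 125 − (22 + 16 + 43 + (-5)) gives (1,2) = 49.
Column 1: 22 + (-11) + 46 + 55 + ? = 125, so (4,1) = 13.
Using column 2: 49 + 31 + 40 + 7 + ? → (3,2) = 125 − 127 = -2.
Main diagonal: 22 + 31 + 19 + 28 + ? = 125, so (3,3) = 25.
Using anti-diagonal: -5 + 25 + 40 + 55 + ? → (2,4) = 125 − 115 = 10.
From row 2, 125 − (-11 + 31 + 58 + 10) gives (2,5) = 37.
Using row 4: 13 + 40 + 19 + 61 + ? → (4,3) = 125 − 133 = -8.
Using column 3: 16 + 58 + 25 + (-8) + ? → (5,3) = 125 − 91 = 34.
The remaining cell in column 5 is (3,5) = 125 − 121 = 4.
Row 3: 46 + (-2) + 25 + 4 + ? = 125, so (3,4) = 52.
From row 5, 125 − (55 + 7 + 34 + 28) gives (5,4) = 1.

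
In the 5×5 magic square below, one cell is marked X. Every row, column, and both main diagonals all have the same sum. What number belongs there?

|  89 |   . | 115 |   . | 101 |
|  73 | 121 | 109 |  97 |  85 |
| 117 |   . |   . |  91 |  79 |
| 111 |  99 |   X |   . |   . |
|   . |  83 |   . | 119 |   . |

87

Row 2 is complete and sums to 485; that is the magic constant.
Column 1 must total 485; the given cells sum to 390, so (5,1) = 95.
From anti-diagonal, 485 − (101 + 97 + 99 + 95) gives (3,3) = 93.
The remaining cell in row 3 is (3,2) = 485 − 380 = 105.
From column 2, 485 − (121 + 105 + 99 + 83) gives (1,2) = 77.
Row 1 must total 485; the given cells sum to 382, so (1,4) = 103.
Column 4: 103 + 97 + 91 + 119 + ? = 485, so (4,4) = 75.
Main diagonal needs 485; the known cells sum to 378, so (5,5) = 107.
Using row 5: 95 + 83 + 119 + 107 + ? → (5,3) = 485 − 404 = 81.
The remaining cell in column 3 is (4,3) = 485 − 398 = 87.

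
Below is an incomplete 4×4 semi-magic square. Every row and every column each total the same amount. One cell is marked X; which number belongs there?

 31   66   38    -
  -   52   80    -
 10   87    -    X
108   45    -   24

Column 2 is complete and sums to 250; that is the magic constant.
From row 1, 250 − (31 + 66 + 38) gives (1,4) = 115.
Row 4: 108 + 45 + 24 + ? = 250, so (4,3) = 73.
The remaining cell in column 1 is (2,1) = 250 − 149 = 101.
Column 3 needs 250; the known cells sum to 191, so (3,3) = 59.
The remaining cell in row 2 is (2,4) = 250 − 233 = 17.
Using row 3: 10 + 87 + 59 + ? → (3,4) = 250 − 156 = 94.

94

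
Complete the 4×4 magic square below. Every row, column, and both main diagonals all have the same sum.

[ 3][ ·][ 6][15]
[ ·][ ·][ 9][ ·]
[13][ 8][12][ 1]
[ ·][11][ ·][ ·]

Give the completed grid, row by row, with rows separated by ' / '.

Row 3 is already complete: 13 + 8 + 12 + 1 = 34, so that is the magic constant.
From row 1, 34 − (3 + 6 + 15) gives (1,2) = 10.
Column 2 must total 34; the given cells sum to 29, so (2,2) = 5.
Column 3 needs 34; the known cells sum to 27, so (4,3) = 7.
From main diagonal, 34 − (3 + 5 + 12) gives (4,4) = 14.
Anti-diagonal: 15 + 9 + 8 + ? = 34, so (4,1) = 2.
Column 1 must total 34; the given cells sum to 18, so (2,1) = 16.
Column 4: 15 + 1 + 14 + ? = 34, so (2,4) = 4.

3 10 6 15 / 16 5 9 4 / 13 8 12 1 / 2 11 7 14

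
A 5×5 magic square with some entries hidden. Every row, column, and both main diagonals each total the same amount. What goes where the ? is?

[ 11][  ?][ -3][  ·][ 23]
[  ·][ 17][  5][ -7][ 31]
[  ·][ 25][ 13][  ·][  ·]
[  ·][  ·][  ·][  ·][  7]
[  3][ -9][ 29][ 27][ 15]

Row 5 is complete and sums to 65; that is the magic constant.
From row 2, 65 − (17 + 5 + (-7) + 31) gives (2,1) = 19.
Column 3 must total 65; the given cells sum to 44, so (4,3) = 21.
Column 5: 23 + 31 + 7 + 15 + ? = 65, so (3,5) = -11.
Main diagonal must total 65; the given cells sum to 56, so (4,4) = 9.
From anti-diagonal, 65 − (23 + (-7) + 13 + 3) gives (4,2) = 33.
Row 4: 33 + 21 + 9 + 7 + ? = 65, so (4,1) = -5.
Column 1 needs 65; the known cells sum to 28, so (3,1) = 37.
From column 2, 65 − (17 + 25 + 33 + (-9)) gives (1,2) = -1.

-1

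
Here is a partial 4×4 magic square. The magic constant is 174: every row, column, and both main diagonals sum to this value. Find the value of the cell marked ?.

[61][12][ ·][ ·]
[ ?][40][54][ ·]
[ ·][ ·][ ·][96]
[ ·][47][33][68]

Using row 4: 47 + 33 + 68 + ? → (4,1) = 174 − 148 = 26.
From column 2, 174 − (12 + 40 + 47) gives (3,2) = 75.
The remaining cell in main diagonal is (3,3) = 174 − 169 = 5.
The remaining cell in anti-diagonal is (1,4) = 174 − 155 = 19.
Row 1: 61 + 12 + 19 + ? = 174, so (1,3) = 82.
Row 3 must total 174; the given cells sum to 176, so (3,1) = -2.
The remaining cell in column 1 is (2,1) = 174 − 85 = 89.

89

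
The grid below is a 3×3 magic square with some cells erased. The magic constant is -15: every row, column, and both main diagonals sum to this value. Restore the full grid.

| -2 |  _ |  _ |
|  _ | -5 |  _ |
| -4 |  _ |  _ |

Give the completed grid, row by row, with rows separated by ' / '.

The remaining cell in column 1 is (2,1) = -15 − (-6) = -9.
From main diagonal, -15 − (-2 + (-5)) gives (3,3) = -8.
From anti-diagonal, -15 − (-5 + (-4)) gives (1,3) = -6.
Row 1: -2 + (-6) + ? = -15, so (1,2) = -7.
Row 2 must total -15; the given cells sum to -14, so (2,3) = -1.
Row 3: -4 + (-8) + ? = -15, so (3,2) = -3.

-2 -7 -6 / -9 -5 -1 / -4 -3 -8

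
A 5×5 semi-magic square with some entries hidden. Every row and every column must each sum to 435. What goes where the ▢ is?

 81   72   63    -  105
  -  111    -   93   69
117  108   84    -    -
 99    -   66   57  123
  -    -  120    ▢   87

96

Row 1: 81 + 72 + 63 + 105 + ? = 435, so (1,4) = 114.
The remaining cell in row 4 is (4,2) = 435 − 345 = 90.
Column 2 must total 435; the given cells sum to 381, so (5,2) = 54.
From column 3, 435 − (63 + 84 + 66 + 120) gives (2,3) = 102.
Column 5: 105 + 69 + 123 + 87 + ? = 435, so (3,5) = 51.
Using row 2: 111 + 102 + 93 + 69 + ? → (2,1) = 435 − 375 = 60.
Row 3: 117 + 108 + 84 + 51 + ? = 435, so (3,4) = 75.
From column 1, 435 − (81 + 60 + 117 + 99) gives (5,1) = 78.
The remaining cell in column 4 is (5,4) = 435 − 339 = 96.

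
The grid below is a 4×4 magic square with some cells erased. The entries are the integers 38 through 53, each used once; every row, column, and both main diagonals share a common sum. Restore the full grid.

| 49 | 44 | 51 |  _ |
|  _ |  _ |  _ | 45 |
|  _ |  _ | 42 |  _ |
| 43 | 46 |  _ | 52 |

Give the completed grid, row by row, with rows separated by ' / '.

49 44 51 38 / 50 39 48 45 / 40 53 42 47 / 43 46 41 52

The entries are 38 through 53, which sum to 728, so each line sums to 728/4 = 182.
Row 1 must total 182; the given cells sum to 144, so (1,4) = 38.
Row 4 must total 182; the given cells sum to 141, so (4,3) = 41.
From column 3, 182 − (51 + 42 + 41) gives (2,3) = 48.
The remaining cell in column 4 is (3,4) = 182 − 135 = 47.
Main diagonal needs 182; the known cells sum to 143, so (2,2) = 39.
Using anti-diagonal: 38 + 48 + 43 + ? → (3,2) = 182 − 129 = 53.
From row 2, 182 − (39 + 48 + 45) gives (2,1) = 50.
Row 3 needs 182; the known cells sum to 142, so (3,1) = 40.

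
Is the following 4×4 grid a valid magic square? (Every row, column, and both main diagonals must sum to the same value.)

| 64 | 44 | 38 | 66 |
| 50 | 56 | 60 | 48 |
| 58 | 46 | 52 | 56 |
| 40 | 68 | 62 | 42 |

No — row 3 sums to 212 but row 2 sums to 214.

Row 1: 64 + 44 + 38 + 66 = 212.
Row 2: 50 + 56 + 60 + 48 = 214.
Row 3: 58 + 46 + 52 + 56 = 212.
Row 4: 40 + 68 + 62 + 42 = 212.
Column 1: 64 + 50 + 58 + 40 = 212.
Column 2: 44 + 56 + 46 + 68 = 214.
Column 3: 38 + 60 + 52 + 62 = 212.
Column 4: 66 + 48 + 56 + 42 = 212.
Main diagonal: 64 + 56 + 52 + 42 = 214.
Anti-diagonal: 66 + 60 + 46 + 40 = 212.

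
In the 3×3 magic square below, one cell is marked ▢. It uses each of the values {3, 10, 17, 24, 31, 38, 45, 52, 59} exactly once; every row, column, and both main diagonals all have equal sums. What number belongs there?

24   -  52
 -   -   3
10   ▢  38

The 9 entries sum to 279, so each line sums to 279/3 = 93.
Row 1 must total 93; the given cells sum to 76, so (1,2) = 17.
Row 3 needs 93; the known cells sum to 48, so (3,2) = 45.

45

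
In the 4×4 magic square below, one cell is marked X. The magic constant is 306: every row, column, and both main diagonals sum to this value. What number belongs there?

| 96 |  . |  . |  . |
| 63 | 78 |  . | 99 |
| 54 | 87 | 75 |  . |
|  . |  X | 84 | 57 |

72

Row 2 needs 306; the known cells sum to 240, so (2,3) = 66.
Row 3 needs 306; the known cells sum to 216, so (3,4) = 90.
Using column 1: 96 + 63 + 54 + ? → (4,1) = 306 − 213 = 93.
Using column 3: 66 + 75 + 84 + ? → (1,3) = 306 − 225 = 81.
From column 4, 306 − (99 + 90 + 57) gives (1,4) = 60.
Row 1 must total 306; the given cells sum to 237, so (1,2) = 69.
The remaining cell in row 4 is (4,2) = 306 − 234 = 72.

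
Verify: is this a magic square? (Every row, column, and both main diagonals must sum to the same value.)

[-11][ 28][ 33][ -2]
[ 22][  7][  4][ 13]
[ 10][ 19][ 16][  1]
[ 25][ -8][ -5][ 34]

Row 1: -11 + 28 + 33 + (-2) = 48.
Row 2: 22 + 7 + 4 + 13 = 46.
Row 3: 10 + 19 + 16 + 1 = 46.
Row 4: 25 + (-8) + (-5) + 34 = 46.
Column 1: -11 + 22 + 10 + 25 = 46.
Column 2: 28 + 7 + 19 + (-8) = 46.
Column 3: 33 + 4 + 16 + (-5) = 48.
Column 4: -2 + 13 + 1 + 34 = 46.
Main diagonal: -11 + 7 + 16 + 34 = 46.
Anti-diagonal: -2 + 4 + 19 + 25 = 46.

No — row 3 sums to 46 but column 3 sums to 48.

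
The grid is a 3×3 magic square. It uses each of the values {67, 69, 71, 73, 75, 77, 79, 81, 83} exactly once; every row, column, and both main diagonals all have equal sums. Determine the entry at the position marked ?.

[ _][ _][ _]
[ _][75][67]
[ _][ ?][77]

The 9 entries sum to 675, so each line sums to 675/3 = 225.
Using row 2: 75 + 67 + ? → (2,1) = 225 − 142 = 83.
Column 3: 67 + 77 + ? = 225, so (1,3) = 81.
Main diagonal must total 225; the given cells sum to 152, so (1,1) = 73.
Anti-diagonal: 81 + 75 + ? = 225, so (3,1) = 69.
From row 1, 225 − (73 + 81) gives (1,2) = 71.
From row 3, 225 − (69 + 77) gives (3,2) = 79.

79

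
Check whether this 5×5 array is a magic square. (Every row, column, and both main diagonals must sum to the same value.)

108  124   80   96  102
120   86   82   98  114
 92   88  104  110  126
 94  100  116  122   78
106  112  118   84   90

No — row 2 sums to 500 but row 1 sums to 510.

Row 1: 108 + 124 + 80 + 96 + 102 = 510.
Row 2: 120 + 86 + 82 + 98 + 114 = 500.
Row 3: 92 + 88 + 104 + 110 + 126 = 520.
Row 4: 94 + 100 + 116 + 122 + 78 = 510.
Row 5: 106 + 112 + 118 + 84 + 90 = 510.
Column 1: 108 + 120 + 92 + 94 + 106 = 520.
Column 2: 124 + 86 + 88 + 100 + 112 = 510.
Column 3: 80 + 82 + 104 + 116 + 118 = 500.
Column 4: 96 + 98 + 110 + 122 + 84 = 510.
Column 5: 102 + 114 + 126 + 78 + 90 = 510.
Main diagonal: 108 + 86 + 104 + 122 + 90 = 510.
Anti-diagonal: 102 + 98 + 104 + 100 + 106 = 510.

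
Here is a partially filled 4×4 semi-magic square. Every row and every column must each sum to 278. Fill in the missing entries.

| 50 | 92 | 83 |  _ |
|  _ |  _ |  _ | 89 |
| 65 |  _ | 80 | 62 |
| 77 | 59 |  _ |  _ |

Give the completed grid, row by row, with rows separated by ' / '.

Row 1 needs 278; the known cells sum to 225, so (1,4) = 53.
Row 3 must total 278; the given cells sum to 207, so (3,2) = 71.
The remaining cell in column 1 is (2,1) = 278 − 192 = 86.
Column 2: 92 + 71 + 59 + ? = 278, so (2,2) = 56.
The remaining cell in column 4 is (4,4) = 278 − 204 = 74.
The remaining cell in row 2 is (2,3) = 278 − 231 = 47.
From row 4, 278 − (77 + 59 + 74) gives (4,3) = 68.

50 92 83 53 / 86 56 47 89 / 65 71 80 62 / 77 59 68 74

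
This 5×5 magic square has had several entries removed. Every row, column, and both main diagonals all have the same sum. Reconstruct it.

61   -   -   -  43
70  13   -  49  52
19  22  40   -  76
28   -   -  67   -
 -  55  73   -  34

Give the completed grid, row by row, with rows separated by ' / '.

61 79 7 25 43 / 70 13 31 49 52 / 19 22 40 58 76 / 28 46 64 67 10 / 37 55 73 16 34

Main diagonal is already complete: 61 + 13 + 40 + 67 + 34 = 215, so that is the magic constant.
The remaining cell in row 2 is (2,3) = 215 − 184 = 31.
From row 3, 215 − (19 + 22 + 40 + 76) gives (3,4) = 58.
Column 1 needs 215; the known cells sum to 178, so (5,1) = 37.
The remaining cell in column 5 is (4,5) = 215 − 205 = 10.
From anti-diagonal, 215 − (43 + 49 + 40 + 37) gives (4,2) = 46.
Row 4 needs 215; the known cells sum to 151, so (4,3) = 64.
Row 5 must total 215; the given cells sum to 199, so (5,4) = 16.
Column 2 must total 215; the given cells sum to 136, so (1,2) = 79.
Column 3 must total 215; the given cells sum to 208, so (1,3) = 7.
Using column 4: 49 + 58 + 67 + 16 + ? → (1,4) = 215 − 190 = 25.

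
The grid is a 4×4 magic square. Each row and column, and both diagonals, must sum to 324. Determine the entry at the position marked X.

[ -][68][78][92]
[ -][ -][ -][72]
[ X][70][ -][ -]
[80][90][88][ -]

84

The remaining cell in row 1 is (1,1) = 324 − 238 = 86.
Row 4 must total 324; the given cells sum to 258, so (4,4) = 66.
Column 2: 68 + 70 + 90 + ? = 324, so (2,2) = 96.
Column 4 must total 324; the given cells sum to 230, so (3,4) = 94.
From main diagonal, 324 − (86 + 96 + 66) gives (3,3) = 76.
The remaining cell in anti-diagonal is (2,3) = 324 − 242 = 82.
Using row 2: 96 + 82 + 72 + ? → (2,1) = 324 − 250 = 74.
The remaining cell in row 3 is (3,1) = 324 − 240 = 84.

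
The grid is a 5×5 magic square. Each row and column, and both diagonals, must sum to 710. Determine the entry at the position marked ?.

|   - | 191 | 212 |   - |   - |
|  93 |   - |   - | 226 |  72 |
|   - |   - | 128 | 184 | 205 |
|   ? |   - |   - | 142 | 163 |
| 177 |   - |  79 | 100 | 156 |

219

Using row 5: 177 + 79 + 100 + 156 + ? → (5,2) = 710 − 512 = 198.
Column 4 must total 710; the given cells sum to 652, so (1,4) = 58.
Using column 5: 72 + 205 + 163 + 156 + ? → (1,5) = 710 − 596 = 114.
Using anti-diagonal: 114 + 226 + 128 + 177 + ? → (4,2) = 710 − 645 = 65.
Row 1: 191 + 212 + 58 + 114 + ? = 710, so (1,1) = 135.
Main diagonal needs 710; the known cells sum to 561, so (2,2) = 149.
Row 2 needs 710; the known cells sum to 540, so (2,3) = 170.
Using column 2: 191 + 149 + 65 + 198 + ? → (3,2) = 710 − 603 = 107.
Column 3 must total 710; the given cells sum to 589, so (4,3) = 121.
Row 3: 107 + 128 + 184 + 205 + ? = 710, so (3,1) = 86.
Row 4 must total 710; the given cells sum to 491, so (4,1) = 219.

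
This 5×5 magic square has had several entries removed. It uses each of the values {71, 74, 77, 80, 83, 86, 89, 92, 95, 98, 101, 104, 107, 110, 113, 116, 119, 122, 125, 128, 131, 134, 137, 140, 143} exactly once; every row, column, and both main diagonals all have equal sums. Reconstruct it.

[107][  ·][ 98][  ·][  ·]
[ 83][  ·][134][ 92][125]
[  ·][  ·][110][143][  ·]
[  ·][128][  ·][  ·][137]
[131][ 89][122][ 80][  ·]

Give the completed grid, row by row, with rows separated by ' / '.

107 140 98 116 74 / 83 101 134 92 125 / 119 77 110 143 86 / 95 128 71 104 137 / 131 89 122 80 113

The 25 entries sum to 2675, so each line sums to 2675/5 = 535.
Row 2 must total 535; the given cells sum to 434, so (2,2) = 101.
Row 5: 131 + 89 + 122 + 80 + ? = 535, so (5,5) = 113.
Using column 3: 98 + 134 + 110 + 122 + ? → (4,3) = 535 − 464 = 71.
Main diagonal must total 535; the given cells sum to 431, so (4,4) = 104.
Anti-diagonal: 92 + 110 + 128 + 131 + ? = 535, so (1,5) = 74.
Row 4 needs 535; the known cells sum to 440, so (4,1) = 95.
Using column 1: 107 + 83 + 95 + 131 + ? → (3,1) = 535 − 416 = 119.
Column 4 needs 535; the known cells sum to 419, so (1,4) = 116.
Column 5 must total 535; the given cells sum to 449, so (3,5) = 86.
Row 1: 107 + 98 + 116 + 74 + ? = 535, so (1,2) = 140.
Row 3 must total 535; the given cells sum to 458, so (3,2) = 77.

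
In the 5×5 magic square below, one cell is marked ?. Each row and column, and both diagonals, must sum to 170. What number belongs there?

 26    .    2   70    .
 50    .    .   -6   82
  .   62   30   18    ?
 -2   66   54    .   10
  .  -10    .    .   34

-14

Row 4 must total 170; the given cells sum to 128, so (4,4) = 42.
Column 4 needs 170; the known cells sum to 124, so (5,4) = 46.
The remaining cell in main diagonal is (2,2) = 170 − 132 = 38.
Row 2 needs 170; the known cells sum to 164, so (2,3) = 6.
From column 2, 170 − (38 + 62 + 66 + (-10)) gives (1,2) = 14.
Column 3 must total 170; the given cells sum to 92, so (5,3) = 78.
Row 1 must total 170; the given cells sum to 112, so (1,5) = 58.
Row 5: -10 + 78 + 46 + 34 + ? = 170, so (5,1) = 22.
From column 1, 170 − (26 + 50 + (-2) + 22) gives (3,1) = 74.
Column 5 must total 170; the given cells sum to 184, so (3,5) = -14.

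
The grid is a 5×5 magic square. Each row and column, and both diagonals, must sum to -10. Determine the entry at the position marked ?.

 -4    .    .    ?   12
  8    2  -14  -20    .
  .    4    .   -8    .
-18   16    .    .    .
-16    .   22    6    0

Using row 2: 8 + 2 + (-14) + (-20) + ? → (2,5) = -10 − (-24) = 14.
From row 5, -10 − (-16 + 22 + 6 + 0) gives (5,2) = -22.
Column 1 must total -10; the given cells sum to -30, so (3,1) = 20.
Column 2 needs -10; the known cells sum to 0, so (1,2) = -10.
Anti-diagonal: 12 + (-20) + 16 + (-16) + ? = -10, so (3,3) = -2.
Row 3: 20 + 4 + (-2) + (-8) + ? = -10, so (3,5) = -24.
Column 5 must total -10; the given cells sum to 2, so (4,5) = -12.
Main diagonal: -4 + 2 + (-2) + 0 + ? = -10, so (4,4) = -6.
Row 4 must total -10; the given cells sum to -20, so (4,3) = 10.
Column 3 must total -10; the given cells sum to 16, so (1,3) = -26.
From column 4, -10 − (-20 + (-8) + (-6) + 6) gives (1,4) = 18.

18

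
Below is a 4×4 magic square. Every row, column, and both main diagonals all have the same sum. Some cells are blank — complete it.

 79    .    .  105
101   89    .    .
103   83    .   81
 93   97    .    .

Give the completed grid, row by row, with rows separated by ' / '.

Column 1 is already complete: 79 + 101 + 103 + 93 = 376, so that is the magic constant.
Row 3 needs 376; the known cells sum to 267, so (3,3) = 109.
From column 2, 376 − (89 + 83 + 97) gives (1,2) = 107.
Main diagonal must total 376; the given cells sum to 277, so (4,4) = 99.
Anti-diagonal needs 376; the known cells sum to 281, so (2,3) = 95.
Row 1: 79 + 107 + 105 + ? = 376, so (1,3) = 85.
Row 2 must total 376; the given cells sum to 285, so (2,4) = 91.
Row 4 must total 376; the given cells sum to 289, so (4,3) = 87.

79 107 85 105 / 101 89 95 91 / 103 83 109 81 / 93 97 87 99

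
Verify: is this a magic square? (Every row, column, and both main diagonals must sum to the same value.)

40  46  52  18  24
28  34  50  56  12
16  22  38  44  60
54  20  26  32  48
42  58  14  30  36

Yes

Row 1: 40 + 46 + 52 + 18 + 24 = 180.
Row 2: 28 + 34 + 50 + 56 + 12 = 180.
Row 3: 16 + 22 + 38 + 44 + 60 = 180.
Row 4: 54 + 20 + 26 + 32 + 48 = 180.
Row 5: 42 + 58 + 14 + 30 + 36 = 180.
Column 1: 40 + 28 + 16 + 54 + 42 = 180.
Column 2: 46 + 34 + 22 + 20 + 58 = 180.
Column 3: 52 + 50 + 38 + 26 + 14 = 180.
Column 4: 18 + 56 + 44 + 32 + 30 = 180.
Column 5: 24 + 12 + 60 + 48 + 36 = 180.
Main diagonal: 40 + 34 + 38 + 32 + 36 = 180.
Anti-diagonal: 24 + 56 + 38 + 20 + 42 = 180.
All lines sum to 180.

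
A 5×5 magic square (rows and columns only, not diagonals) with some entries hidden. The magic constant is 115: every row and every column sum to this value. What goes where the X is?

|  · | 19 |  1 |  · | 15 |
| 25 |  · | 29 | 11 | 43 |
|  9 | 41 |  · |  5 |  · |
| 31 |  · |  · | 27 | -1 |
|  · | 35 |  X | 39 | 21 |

The remaining cell in row 2 is (2,2) = 115 − 108 = 7.
Column 2 needs 115; the known cells sum to 102, so (4,2) = 13.
The remaining cell in column 4 is (1,4) = 115 − 82 = 33.
Column 5 must total 115; the given cells sum to 78, so (3,5) = 37.
Row 1 must total 115; the given cells sum to 68, so (1,1) = 47.
The remaining cell in row 3 is (3,3) = 115 − 92 = 23.
Row 4 must total 115; the given cells sum to 70, so (4,3) = 45.
Column 1 needs 115; the known cells sum to 112, so (5,1) = 3.
The remaining cell in column 3 is (5,3) = 115 − 98 = 17.

17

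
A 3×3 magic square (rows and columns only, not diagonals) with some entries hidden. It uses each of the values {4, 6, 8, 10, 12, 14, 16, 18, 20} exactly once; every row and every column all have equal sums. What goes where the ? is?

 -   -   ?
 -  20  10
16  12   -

The 9 entries sum to 108, so each line sums to 108/3 = 36.
Row 2 must total 36; the given cells sum to 30, so (2,1) = 6.
Using row 3: 16 + 12 + ? → (3,3) = 36 − 28 = 8.
Column 1: 6 + 16 + ? = 36, so (1,1) = 14.
The remaining cell in column 2 is (1,2) = 36 − 32 = 4.
Column 3: 10 + 8 + ? = 36, so (1,3) = 18.

18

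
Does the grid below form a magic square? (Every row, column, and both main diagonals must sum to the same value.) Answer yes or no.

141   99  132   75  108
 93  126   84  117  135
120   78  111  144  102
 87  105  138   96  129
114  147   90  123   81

Yes

Row 1: 141 + 99 + 132 + 75 + 108 = 555.
Row 2: 93 + 126 + 84 + 117 + 135 = 555.
Row 3: 120 + 78 + 111 + 144 + 102 = 555.
Row 4: 87 + 105 + 138 + 96 + 129 = 555.
Row 5: 114 + 147 + 90 + 123 + 81 = 555.
Column 1: 141 + 93 + 120 + 87 + 114 = 555.
Column 2: 99 + 126 + 78 + 105 + 147 = 555.
Column 3: 132 + 84 + 111 + 138 + 90 = 555.
Column 4: 75 + 117 + 144 + 96 + 123 = 555.
Column 5: 108 + 135 + 102 + 129 + 81 = 555.
Main diagonal: 141 + 126 + 111 + 96 + 81 = 555.
Anti-diagonal: 108 + 117 + 111 + 105 + 114 = 555.
All lines sum to 555.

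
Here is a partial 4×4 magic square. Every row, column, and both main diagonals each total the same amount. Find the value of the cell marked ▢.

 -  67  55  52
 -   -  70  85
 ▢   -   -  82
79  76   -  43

Column 4 is complete and sums to 262; that is the magic constant.
The remaining cell in row 1 is (1,1) = 262 − 174 = 88.
Using row 4: 79 + 76 + 43 + ? → (4,3) = 262 − 198 = 64.
Using column 3: 55 + 70 + 64 + ? → (3,3) = 262 − 189 = 73.
Main diagonal: 88 + 73 + 43 + ? = 262, so (2,2) = 58.
Anti-diagonal must total 262; the given cells sum to 201, so (3,2) = 61.
Row 2 must total 262; the given cells sum to 213, so (2,1) = 49.
From row 3, 262 − (61 + 73 + 82) gives (3,1) = 46.

46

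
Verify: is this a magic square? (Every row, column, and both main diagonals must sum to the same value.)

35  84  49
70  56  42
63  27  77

No — column 3 sums to 168 but column 2 sums to 167.

Row 1: 35 + 84 + 49 = 168.
Row 2: 70 + 56 + 42 = 168.
Row 3: 63 + 27 + 77 = 167.
Column 1: 35 + 70 + 63 = 168.
Column 2: 84 + 56 + 27 = 167.
Column 3: 49 + 42 + 77 = 168.
Main diagonal: 35 + 56 + 77 = 168.
Anti-diagonal: 49 + 56 + 63 = 168.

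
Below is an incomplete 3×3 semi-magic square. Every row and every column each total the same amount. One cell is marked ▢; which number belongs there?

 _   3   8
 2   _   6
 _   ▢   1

Column 3 is complete and sums to 15; that is the magic constant.
From row 1, 15 − (3 + 8) gives (1,1) = 4.
Row 2: 2 + 6 + ? = 15, so (2,2) = 7.
Using column 1: 4 + 2 + ? → (3,1) = 15 − 6 = 9.
Using column 2: 3 + 7 + ? → (3,2) = 15 − 10 = 5.

5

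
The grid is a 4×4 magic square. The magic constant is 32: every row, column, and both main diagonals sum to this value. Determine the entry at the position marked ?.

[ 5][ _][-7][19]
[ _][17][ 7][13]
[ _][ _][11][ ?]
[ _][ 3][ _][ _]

Using row 1: 5 + (-7) + 19 + ? → (1,2) = 32 − 17 = 15.
Row 2 must total 32; the given cells sum to 37, so (2,1) = -5.
Column 2 must total 32; the given cells sum to 35, so (3,2) = -3.
Column 3 must total 32; the given cells sum to 11, so (4,3) = 21.
The remaining cell in main diagonal is (4,4) = 32 − 33 = -1.
Anti-diagonal needs 32; the known cells sum to 23, so (4,1) = 9.
Column 1 needs 32; the known cells sum to 9, so (3,1) = 23.
From column 4, 32 − (19 + 13 + (-1)) gives (3,4) = 1.

1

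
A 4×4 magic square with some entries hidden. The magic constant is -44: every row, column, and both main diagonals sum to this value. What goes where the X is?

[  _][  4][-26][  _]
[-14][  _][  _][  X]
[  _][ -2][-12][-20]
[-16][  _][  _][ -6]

Row 3 must total -44; the given cells sum to -34, so (3,1) = -10.
Column 1 needs -44; the known cells sum to -40, so (1,1) = -4.
Main diagonal needs -44; the known cells sum to -22, so (2,2) = -22.
The remaining cell in row 1 is (1,4) = -44 − (-26) = -18.
Column 2: 4 + (-22) + (-2) + ? = -44, so (4,2) = -24.
Using column 4: -18 + (-20) + (-6) + ? → (2,4) = -44 − (-44) = 0.

0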